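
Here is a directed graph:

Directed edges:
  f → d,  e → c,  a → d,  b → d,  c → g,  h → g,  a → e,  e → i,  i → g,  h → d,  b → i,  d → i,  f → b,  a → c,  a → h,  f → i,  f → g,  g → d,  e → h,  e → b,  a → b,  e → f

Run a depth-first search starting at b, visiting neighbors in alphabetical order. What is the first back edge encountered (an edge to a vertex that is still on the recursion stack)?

DFS from b (visiting neighbors in alphabetical order); mark gray on enter, black on exit:
b gray
  d gray
    i gray
      g gray
        g→d: d is gray → back edge
First back edge: g → d.

g->d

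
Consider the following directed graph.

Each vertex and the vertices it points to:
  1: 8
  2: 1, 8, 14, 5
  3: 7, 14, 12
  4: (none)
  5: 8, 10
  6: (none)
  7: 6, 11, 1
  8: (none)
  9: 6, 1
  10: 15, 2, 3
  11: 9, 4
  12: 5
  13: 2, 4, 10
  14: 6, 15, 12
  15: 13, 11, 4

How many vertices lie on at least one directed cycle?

8

A vertex is on a directed cycle iff it belongs to a strongly connected component of size ≥ 2 (or has a self-loop).
The vertices on cycles are {2, 3, 5, 10, 12, 13, 14, 15} — 8 in total.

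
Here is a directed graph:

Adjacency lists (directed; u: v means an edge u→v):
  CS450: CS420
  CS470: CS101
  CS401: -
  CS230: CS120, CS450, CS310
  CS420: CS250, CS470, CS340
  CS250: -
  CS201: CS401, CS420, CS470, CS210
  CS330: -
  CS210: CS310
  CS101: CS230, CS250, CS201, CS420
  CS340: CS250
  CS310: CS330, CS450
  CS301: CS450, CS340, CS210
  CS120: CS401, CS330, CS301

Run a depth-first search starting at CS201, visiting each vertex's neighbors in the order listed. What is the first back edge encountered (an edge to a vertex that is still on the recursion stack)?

CS450→CS420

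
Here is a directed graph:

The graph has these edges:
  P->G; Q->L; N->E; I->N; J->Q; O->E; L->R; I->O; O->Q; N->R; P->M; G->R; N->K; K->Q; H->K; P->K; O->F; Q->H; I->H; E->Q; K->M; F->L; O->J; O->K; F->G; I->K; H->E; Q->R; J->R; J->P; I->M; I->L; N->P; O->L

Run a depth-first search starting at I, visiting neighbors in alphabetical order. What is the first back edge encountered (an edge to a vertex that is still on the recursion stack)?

Q→H

DFS from I (visiting neighbors in alphabetical order); mark gray on enter, black on exit:
I gray
  H gray
    E gray
      Q gray
        Q→H: H is gray → back edge
First back edge: Q → H.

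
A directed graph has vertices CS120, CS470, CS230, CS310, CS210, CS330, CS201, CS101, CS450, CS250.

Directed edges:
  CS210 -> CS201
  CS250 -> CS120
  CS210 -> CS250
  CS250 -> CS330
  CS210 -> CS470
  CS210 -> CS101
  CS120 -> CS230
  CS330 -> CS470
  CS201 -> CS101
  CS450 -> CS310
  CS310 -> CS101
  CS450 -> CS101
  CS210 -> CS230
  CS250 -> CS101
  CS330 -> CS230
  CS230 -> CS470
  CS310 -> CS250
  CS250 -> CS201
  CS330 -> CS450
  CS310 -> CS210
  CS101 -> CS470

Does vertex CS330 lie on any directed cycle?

CS330 is on a cycle iff CS330 can reach itself via ≥1 edge.
CS330 → CS450 → CS310 → CS250 → CS330 — yes.

Yes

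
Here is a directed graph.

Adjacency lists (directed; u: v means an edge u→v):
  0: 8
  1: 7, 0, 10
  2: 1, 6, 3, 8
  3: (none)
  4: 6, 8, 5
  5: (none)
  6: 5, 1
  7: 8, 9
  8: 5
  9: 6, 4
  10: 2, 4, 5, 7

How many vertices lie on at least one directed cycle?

7

A vertex is on a directed cycle iff it belongs to a strongly connected component of size ≥ 2 (or has a self-loop).
The vertices on cycles are {1, 2, 4, 6, 7, 9, 10} — 7 in total.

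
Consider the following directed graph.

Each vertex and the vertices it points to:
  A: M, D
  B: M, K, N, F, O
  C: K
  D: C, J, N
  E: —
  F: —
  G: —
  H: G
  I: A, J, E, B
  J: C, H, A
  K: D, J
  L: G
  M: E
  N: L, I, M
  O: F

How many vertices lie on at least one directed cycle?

8

A vertex is on a directed cycle iff it belongs to a strongly connected component of size ≥ 2 (or has a self-loop).
The vertices on cycles are {A, B, C, D, I, J, K, N} — 8 in total.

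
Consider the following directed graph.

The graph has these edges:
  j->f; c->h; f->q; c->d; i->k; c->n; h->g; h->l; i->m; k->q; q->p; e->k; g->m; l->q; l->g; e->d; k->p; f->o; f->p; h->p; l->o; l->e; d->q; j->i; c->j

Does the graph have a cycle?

DFS with white/gray/black marking, starting from n:
n gray
n black
c gray
  h gray
    l gray
      o gray
      o black
      q gray
        p gray
        p black
      q black
      e gray
        k gray
          k→p: p black — skip
          k→q: q black — skip
        k black
        d gray
          d→q: q black — skip
        d black
      e black
      g gray
        m gray
        m black
      g black
    l black
    h→p: p black — skip
    h→g: g black — skip
  h black
  c→n: n black — skip
  c→d: d black — skip
  j gray
    i gray
      i→k: k black — skip
      i→m: m black — skip
    i black
    f gray
      f→q: q black — skip
      f→p: p black — skip
      f→o: o black — skip
    f black
  j black
c black
Every edge goes to a white or black vertex — no back edge, so the graph is acyclic.

No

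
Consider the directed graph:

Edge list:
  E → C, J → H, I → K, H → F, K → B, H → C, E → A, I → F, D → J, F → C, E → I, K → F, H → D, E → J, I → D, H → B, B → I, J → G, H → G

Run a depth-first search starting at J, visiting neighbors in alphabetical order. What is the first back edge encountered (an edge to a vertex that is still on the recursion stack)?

DFS from J (visiting neighbors in alphabetical order); mark gray on enter, black on exit:
J gray
  G gray
  G black
  H gray
    B gray
      I gray
        D gray
          D→J: J is gray → back edge
First back edge: D → J.

D->J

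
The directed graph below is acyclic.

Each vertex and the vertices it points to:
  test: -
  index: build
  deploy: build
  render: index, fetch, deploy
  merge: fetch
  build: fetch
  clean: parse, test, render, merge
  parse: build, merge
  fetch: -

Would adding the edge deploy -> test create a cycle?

No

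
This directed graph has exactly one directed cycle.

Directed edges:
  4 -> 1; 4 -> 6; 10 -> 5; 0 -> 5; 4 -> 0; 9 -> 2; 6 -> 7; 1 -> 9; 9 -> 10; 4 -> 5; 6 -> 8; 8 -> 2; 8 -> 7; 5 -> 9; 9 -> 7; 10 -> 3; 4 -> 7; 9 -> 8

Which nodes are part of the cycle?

5, 9, 10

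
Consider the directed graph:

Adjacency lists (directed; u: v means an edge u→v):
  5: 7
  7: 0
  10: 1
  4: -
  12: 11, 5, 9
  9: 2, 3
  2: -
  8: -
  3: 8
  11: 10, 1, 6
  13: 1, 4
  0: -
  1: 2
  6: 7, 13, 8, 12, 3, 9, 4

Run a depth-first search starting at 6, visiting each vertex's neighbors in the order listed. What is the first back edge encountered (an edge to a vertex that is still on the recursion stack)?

DFS from 6 (visiting each vertex's neighbors in the order listed); mark gray on enter, black on exit:
6 gray
  7 gray
    0 gray
    0 black
  7 black
  13 gray
    1 gray
      2 gray
      2 black
    1 black
    4 gray
    4 black
  13 black
  8 gray
  8 black
  12 gray
    11 gray
      10 gray
        10→1: 1 black — skip
      10 black
      11→1: 1 black — skip
      11→6: 6 is gray → back edge
First back edge: 11 → 6.

11->6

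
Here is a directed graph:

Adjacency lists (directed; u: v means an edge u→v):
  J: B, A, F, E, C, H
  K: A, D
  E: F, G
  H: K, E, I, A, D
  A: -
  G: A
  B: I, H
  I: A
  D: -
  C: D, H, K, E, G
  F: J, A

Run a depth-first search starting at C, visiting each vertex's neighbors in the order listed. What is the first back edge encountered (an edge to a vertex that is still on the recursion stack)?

DFS from C (visiting each vertex's neighbors in the order listed); mark gray on enter, black on exit:
C gray
  D gray
  D black
  H gray
    K gray
      A gray
      A black
      K→D: D black — skip
    K black
    E gray
      F gray
        J gray
          B gray
            I gray
              I→A: A black — skip
            I black
            B→H: H is gray → back edge
First back edge: B → H.

B→H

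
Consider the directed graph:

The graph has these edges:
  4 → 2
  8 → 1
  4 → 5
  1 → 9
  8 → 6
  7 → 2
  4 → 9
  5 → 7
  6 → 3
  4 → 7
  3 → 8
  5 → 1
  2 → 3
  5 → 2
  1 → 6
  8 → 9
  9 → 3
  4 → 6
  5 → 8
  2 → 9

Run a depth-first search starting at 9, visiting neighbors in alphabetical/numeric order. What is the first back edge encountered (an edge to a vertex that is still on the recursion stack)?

6->3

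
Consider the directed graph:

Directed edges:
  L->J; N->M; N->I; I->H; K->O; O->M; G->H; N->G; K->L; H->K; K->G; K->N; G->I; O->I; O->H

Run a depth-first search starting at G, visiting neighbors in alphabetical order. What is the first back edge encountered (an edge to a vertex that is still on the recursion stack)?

K→G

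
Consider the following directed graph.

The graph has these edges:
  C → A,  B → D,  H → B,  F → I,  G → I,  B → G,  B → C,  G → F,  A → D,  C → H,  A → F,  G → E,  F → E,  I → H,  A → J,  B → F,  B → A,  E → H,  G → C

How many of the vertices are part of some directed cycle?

A vertex is on a directed cycle iff it belongs to a strongly connected component of size ≥ 2 (or has a self-loop).
The vertices on cycles are {A, B, C, E, F, G, H, I} — 8 in total.

8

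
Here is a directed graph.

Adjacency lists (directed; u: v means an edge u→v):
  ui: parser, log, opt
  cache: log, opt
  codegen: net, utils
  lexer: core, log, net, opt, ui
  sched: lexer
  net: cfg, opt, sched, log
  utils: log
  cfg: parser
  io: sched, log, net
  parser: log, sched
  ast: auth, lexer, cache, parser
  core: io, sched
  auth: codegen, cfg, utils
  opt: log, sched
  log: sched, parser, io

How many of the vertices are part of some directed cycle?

10

A vertex is on a directed cycle iff it belongs to a strongly connected component of size ≥ 2 (or has a self-loop).
The vertices on cycles are {io, ui, cfg, log, net, opt, core, lexer, sched, parser} — 10 in total.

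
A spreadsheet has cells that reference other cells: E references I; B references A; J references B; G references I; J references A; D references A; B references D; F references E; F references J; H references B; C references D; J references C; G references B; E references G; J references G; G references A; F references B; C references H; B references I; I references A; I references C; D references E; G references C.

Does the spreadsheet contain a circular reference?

DFS with white/gray/black marking, starting from A:
A gray
A black
B gray
  I gray
    C gray
      D gray
        D→A: A black — skip
        E gray
          G gray
            G→I: I is gray → back edge
Back edge found, so a cycle exists: I → C → D → E → G → I.

Yes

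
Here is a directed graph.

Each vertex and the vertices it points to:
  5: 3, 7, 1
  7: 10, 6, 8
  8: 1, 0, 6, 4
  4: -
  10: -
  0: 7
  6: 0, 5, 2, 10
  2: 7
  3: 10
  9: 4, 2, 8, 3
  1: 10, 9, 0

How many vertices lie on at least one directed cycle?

8

A vertex is on a directed cycle iff it belongs to a strongly connected component of size ≥ 2 (or has a self-loop).
The vertices on cycles are {0, 1, 2, 5, 6, 7, 8, 9} — 8 in total.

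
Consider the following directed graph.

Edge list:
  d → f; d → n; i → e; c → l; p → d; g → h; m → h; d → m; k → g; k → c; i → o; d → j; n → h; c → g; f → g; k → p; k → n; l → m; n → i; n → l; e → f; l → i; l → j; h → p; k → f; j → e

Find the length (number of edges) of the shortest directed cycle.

4

For each vertex v, BFS finds the shortest path from v back to v.
The shortest such closed walk is p → d → n → h → p, length 4.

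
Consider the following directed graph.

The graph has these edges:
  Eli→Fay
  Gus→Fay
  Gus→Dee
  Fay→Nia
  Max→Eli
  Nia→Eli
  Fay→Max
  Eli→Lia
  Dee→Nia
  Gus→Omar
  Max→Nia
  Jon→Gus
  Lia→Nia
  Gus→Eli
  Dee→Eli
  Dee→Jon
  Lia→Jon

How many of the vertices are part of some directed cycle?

8

A vertex is on a directed cycle iff it belongs to a strongly connected component of size ≥ 2 (or has a self-loop).
The vertices on cycles are {Dee, Eli, Fay, Gus, Jon, Lia, Max, Nia} — 8 in total.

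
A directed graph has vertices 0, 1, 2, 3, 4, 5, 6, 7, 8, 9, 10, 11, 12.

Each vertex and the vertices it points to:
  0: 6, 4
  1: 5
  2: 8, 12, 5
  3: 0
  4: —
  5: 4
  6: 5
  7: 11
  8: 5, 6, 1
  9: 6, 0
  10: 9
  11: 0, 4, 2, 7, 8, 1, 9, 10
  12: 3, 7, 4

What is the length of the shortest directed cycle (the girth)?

For each vertex v, BFS finds the shortest path from v back to v.
The shortest such closed walk is 7 → 11 → 7, length 2.

2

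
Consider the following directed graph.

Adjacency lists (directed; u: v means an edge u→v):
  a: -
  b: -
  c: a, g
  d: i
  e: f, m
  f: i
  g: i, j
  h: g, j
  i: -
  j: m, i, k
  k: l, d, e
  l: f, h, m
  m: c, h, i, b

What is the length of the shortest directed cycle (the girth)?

For each vertex v, BFS finds the shortest path from v back to v.
The shortest such closed walk is j → m → h → j, length 3.

3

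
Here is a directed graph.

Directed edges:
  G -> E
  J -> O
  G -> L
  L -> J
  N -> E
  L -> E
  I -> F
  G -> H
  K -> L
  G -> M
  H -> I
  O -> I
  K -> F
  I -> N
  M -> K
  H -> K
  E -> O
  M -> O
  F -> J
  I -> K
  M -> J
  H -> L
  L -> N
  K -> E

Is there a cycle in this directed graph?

DFS with white/gray/black marking, starting from I:
I gray
  N gray
    E gray
      O gray
        O→I: I is gray → back edge
Back edge found, so a cycle exists: I → N → E → O → I.

Yes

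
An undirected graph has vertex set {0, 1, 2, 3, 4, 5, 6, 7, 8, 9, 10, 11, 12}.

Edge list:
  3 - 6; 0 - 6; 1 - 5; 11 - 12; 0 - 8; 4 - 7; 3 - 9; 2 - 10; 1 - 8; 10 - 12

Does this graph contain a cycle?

No

DFS, tracking each vertex's parent; an edge to a visited non-parent vertex closes a cycle.
Start from 8:
visit 8 (parent –)
  visit 0 (parent 8)
    0–8: parent, skip
    visit 6 (parent 0)
      visit 3 (parent 6)
        visit 9 (parent 3)
          9–3: parent, skip
        3–6: parent, skip
      6–0: parent, skip
  visit 1 (parent 8)
    1–8: parent, skip
    visit 5 (parent 1)
      5–1: parent, skip
visit 2 (parent –)
  visit 10 (parent 2)
    10–2: parent, skip
    visit 12 (parent 10)
      12–10: parent, skip
      visit 11 (parent 12)
        11–12: parent, skip
visit 4 (parent –)
  visit 7 (parent 4)
    7–4: parent, skip
No non-parent visited neighbor found — the graph is a forest.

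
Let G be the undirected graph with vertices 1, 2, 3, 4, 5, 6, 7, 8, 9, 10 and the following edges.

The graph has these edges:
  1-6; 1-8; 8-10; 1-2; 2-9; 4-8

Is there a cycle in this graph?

No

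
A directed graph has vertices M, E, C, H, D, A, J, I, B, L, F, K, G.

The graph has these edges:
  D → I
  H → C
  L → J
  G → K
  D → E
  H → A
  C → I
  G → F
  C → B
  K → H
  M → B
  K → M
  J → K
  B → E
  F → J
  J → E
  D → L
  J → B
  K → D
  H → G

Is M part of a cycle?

M lies on a cycle iff there is a path from M back to itself.
Exploring from M, it never reaches itself; equivalently, its strongly connected component is a singleton.

No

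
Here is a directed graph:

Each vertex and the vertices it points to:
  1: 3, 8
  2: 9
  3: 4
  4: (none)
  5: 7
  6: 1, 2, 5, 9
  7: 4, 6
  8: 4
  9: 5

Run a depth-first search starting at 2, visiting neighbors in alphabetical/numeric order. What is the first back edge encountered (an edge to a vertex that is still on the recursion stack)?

DFS from 2 (visiting neighbors in alphabetical/numeric order); mark gray on enter, black on exit:
2 gray
  9 gray
    5 gray
      7 gray
        4 gray
        4 black
        6 gray
          1 gray
            3 gray
              3→4: 4 black — skip
            3 black
            8 gray
              8→4: 4 black — skip
            8 black
          1 black
          6→2: 2 is gray → back edge
First back edge: 6 → 2.

6->2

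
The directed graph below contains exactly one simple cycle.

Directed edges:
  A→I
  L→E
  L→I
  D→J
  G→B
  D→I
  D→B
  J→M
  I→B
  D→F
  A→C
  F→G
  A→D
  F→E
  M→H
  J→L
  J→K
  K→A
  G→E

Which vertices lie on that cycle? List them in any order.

A, D, J, K

DFS with gray/black marking from J:
J gray
  L gray
    E gray
    E black
    I gray
      B gray
      B black
    I black
  L black
  M gray
    H gray
    H black
  M black
  K gray
    A gray
      D gray
        D→I: I black — skip
        F gray
          F→E: E black — skip
          G gray
            G→E: E black — skip
            G→B: B black — skip
          G black
        F black
        D→B: B black — skip
        D→J: J is gray → back edge
Back edge closes the cycle J → K → A → D → J; its vertices are {A, D, J, K}.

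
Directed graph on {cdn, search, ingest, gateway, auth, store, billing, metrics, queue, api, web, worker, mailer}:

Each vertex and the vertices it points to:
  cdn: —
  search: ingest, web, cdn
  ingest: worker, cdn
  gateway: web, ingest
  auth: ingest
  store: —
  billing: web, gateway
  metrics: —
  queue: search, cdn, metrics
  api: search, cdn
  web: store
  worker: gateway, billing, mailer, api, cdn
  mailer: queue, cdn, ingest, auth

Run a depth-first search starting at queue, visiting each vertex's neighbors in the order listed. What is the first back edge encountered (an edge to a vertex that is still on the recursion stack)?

gateway->ingest

DFS from queue (visiting each vertex's neighbors in the order listed); mark gray on enter, black on exit:
queue gray
  search gray
    ingest gray
      worker gray
        gateway gray
          web gray
            store gray
            store black
          web black
          gateway→ingest: ingest is gray → back edge
First back edge: gateway → ingest.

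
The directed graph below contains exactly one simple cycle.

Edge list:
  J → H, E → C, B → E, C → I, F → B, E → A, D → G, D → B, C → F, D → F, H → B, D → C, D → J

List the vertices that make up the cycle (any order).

DFS with gray/black marking from C:
C gray
  F gray
    B gray
      E gray
        E→C: C is gray → back edge
Back edge closes the cycle C → F → B → E → C; its vertices are {B, C, E, F}.

B, C, E, F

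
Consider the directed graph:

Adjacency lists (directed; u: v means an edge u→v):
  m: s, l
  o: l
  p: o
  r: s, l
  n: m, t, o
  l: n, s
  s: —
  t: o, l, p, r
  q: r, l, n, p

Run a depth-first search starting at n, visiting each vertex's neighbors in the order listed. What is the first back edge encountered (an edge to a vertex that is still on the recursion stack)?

l→n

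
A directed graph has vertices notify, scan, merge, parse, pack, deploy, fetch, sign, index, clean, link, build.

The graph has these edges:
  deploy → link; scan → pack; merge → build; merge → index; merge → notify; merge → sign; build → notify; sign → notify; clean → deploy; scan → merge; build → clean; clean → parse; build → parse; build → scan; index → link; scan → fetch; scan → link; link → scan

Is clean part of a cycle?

Yes

clean is on a cycle iff clean can reach itself via ≥1 edge.
clean → deploy → link → scan → merge → build → clean — yes.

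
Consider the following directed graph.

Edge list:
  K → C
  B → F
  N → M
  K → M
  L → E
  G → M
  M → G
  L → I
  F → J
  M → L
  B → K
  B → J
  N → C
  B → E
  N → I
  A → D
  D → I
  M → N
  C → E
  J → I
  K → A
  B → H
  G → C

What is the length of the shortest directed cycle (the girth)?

2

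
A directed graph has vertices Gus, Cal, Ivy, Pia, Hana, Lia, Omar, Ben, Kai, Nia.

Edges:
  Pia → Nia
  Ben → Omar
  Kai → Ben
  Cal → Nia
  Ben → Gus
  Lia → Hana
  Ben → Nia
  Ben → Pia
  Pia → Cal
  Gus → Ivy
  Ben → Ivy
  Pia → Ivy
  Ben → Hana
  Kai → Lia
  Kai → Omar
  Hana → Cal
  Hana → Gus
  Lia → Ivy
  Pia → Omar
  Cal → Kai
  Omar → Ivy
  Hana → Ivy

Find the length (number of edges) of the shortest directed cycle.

4

For each vertex v, BFS finds the shortest path from v back to v.
The shortest such closed walk is Cal → Kai → Lia → Hana → Cal, length 4.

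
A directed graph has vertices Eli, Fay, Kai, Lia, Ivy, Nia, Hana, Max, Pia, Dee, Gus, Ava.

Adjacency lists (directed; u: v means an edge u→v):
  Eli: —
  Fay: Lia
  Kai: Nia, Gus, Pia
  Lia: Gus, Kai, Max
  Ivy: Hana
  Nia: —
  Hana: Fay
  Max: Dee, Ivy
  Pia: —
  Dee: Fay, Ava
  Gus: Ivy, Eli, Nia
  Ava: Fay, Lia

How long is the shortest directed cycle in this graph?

4

For each vertex v, BFS finds the shortest path from v back to v.
The shortest such closed walk is Lia → Max → Dee → Fay → Lia, length 4.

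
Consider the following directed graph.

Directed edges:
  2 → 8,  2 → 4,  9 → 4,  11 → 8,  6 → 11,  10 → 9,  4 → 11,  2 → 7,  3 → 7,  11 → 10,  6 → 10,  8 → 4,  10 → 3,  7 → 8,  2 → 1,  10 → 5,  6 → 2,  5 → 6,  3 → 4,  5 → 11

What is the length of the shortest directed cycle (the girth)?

3

For each vertex v, BFS finds the shortest path from v back to v.
The shortest such closed walk is 6 → 10 → 5 → 6, length 3.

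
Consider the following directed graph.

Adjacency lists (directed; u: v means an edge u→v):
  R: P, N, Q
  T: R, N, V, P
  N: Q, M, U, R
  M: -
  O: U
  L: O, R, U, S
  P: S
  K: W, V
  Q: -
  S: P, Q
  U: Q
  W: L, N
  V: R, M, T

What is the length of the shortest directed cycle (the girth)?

2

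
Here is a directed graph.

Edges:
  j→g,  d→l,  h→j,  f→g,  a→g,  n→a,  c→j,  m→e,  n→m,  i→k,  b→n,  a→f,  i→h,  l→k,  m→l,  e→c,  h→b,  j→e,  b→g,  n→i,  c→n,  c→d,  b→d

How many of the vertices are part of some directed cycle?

8

A vertex is on a directed cycle iff it belongs to a strongly connected component of size ≥ 2 (or has a self-loop).
The vertices on cycles are {b, c, e, h, i, j, m, n} — 8 in total.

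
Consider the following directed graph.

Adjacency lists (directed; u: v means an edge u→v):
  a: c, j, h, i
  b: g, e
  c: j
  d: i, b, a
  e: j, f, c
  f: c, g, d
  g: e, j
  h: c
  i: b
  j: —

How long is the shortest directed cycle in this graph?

For each vertex v, BFS finds the shortest path from v back to v.
The shortest such closed walk is f → g → e → f, length 3.

3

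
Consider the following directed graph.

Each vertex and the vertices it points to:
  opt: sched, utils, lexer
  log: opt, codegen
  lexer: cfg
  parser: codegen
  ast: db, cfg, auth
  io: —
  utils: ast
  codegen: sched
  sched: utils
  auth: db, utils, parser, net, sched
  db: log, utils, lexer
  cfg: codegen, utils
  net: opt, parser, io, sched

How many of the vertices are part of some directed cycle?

A vertex is on a directed cycle iff it belongs to a strongly connected component of size ≥ 2 (or has a self-loop).
The vertices on cycles are {db, ast, cfg, log, net, opt, auth, lexer, sched, utils, parser, codegen} — 12 in total.

12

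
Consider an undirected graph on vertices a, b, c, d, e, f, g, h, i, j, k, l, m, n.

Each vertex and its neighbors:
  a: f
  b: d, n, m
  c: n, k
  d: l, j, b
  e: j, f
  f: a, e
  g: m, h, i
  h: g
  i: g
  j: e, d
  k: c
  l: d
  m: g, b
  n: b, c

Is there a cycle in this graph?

DFS, tracking each vertex's parent; an edge to a visited non-parent vertex closes a cycle.
Start from a:
visit a (parent –)
  visit f (parent a)
    f–a: parent, skip
    visit e (parent f)
      visit j (parent e)
        j–e: parent, skip
        visit d (parent j)
          visit l (parent d)
            l–d: parent, skip
          d–j: parent, skip
          visit b (parent d)
            b–d: parent, skip
            visit n (parent b)
              n–b: parent, skip
              visit c (parent n)
                c–n: parent, skip
                visit k (parent c)
                  k–c: parent, skip
            visit m (parent b)
              visit g (parent m)
                g–m: parent, skip
                visit h (parent g)
                  h–g: parent, skip
                visit i (parent g)
                  i–g: parent, skip
              m–b: parent, skip
      e–f: parent, skip
No non-parent visited neighbor found — the graph is a forest.

No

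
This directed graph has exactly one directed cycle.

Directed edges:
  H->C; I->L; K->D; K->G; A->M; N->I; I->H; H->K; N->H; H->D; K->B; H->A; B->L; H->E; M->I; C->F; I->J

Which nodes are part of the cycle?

A, H, I, M

DFS with gray/black marking from I:
I gray
  L gray
  L black
  H gray
    C gray
      F gray
      F black
    C black
    A gray
      M gray
        M→I: I is gray → back edge
Back edge closes the cycle I → H → A → M → I; its vertices are {A, H, I, M}.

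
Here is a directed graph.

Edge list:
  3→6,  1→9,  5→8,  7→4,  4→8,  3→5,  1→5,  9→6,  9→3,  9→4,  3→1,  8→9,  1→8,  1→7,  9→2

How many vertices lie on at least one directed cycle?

7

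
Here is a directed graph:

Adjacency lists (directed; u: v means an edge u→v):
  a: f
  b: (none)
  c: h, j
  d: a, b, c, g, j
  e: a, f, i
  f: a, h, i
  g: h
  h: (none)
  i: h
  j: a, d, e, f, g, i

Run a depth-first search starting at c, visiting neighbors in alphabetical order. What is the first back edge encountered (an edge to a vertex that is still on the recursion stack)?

DFS from c (visiting neighbors in alphabetical order); mark gray on enter, black on exit:
c gray
  h gray
  h black
  j gray
    a gray
      f gray
        f→a: a is gray → back edge
First back edge: f → a.

f->a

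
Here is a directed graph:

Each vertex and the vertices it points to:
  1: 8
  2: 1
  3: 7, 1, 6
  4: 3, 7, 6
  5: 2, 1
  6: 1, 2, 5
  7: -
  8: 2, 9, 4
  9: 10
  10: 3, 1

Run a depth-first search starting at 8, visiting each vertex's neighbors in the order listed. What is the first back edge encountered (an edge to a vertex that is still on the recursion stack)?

1→8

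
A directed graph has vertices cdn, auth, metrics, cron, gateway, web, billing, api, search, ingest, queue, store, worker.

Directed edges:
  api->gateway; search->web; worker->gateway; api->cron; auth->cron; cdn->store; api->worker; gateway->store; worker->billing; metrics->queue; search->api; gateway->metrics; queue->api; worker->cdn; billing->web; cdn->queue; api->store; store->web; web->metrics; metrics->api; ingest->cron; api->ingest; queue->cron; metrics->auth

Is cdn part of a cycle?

cdn is on a cycle iff cdn can reach itself via ≥1 edge.
cdn → queue → api → worker → cdn — yes.

Yes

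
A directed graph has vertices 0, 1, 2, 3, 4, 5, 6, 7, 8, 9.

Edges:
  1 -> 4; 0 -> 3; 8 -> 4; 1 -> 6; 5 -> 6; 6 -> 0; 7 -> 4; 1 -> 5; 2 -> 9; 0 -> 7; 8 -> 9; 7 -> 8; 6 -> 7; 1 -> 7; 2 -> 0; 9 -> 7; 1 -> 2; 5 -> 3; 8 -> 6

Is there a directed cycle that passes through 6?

Yes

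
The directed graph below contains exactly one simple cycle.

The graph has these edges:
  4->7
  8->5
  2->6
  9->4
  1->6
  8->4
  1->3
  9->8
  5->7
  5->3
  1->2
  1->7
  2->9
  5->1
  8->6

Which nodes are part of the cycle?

1, 2, 5, 8, 9

DFS with gray/black marking from 2:
2 gray
  6 gray
  6 black
  9 gray
    8 gray
      4 gray
        7 gray
        7 black
      4 black
      8→6: 6 black — skip
      5 gray
        5→7: 7 black — skip
        1 gray
          3 gray
          3 black
          1→2: 2 is gray → back edge
Back edge closes the cycle 2 → 9 → 8 → 5 → 1 → 2; its vertices are {1, 2, 5, 8, 9}.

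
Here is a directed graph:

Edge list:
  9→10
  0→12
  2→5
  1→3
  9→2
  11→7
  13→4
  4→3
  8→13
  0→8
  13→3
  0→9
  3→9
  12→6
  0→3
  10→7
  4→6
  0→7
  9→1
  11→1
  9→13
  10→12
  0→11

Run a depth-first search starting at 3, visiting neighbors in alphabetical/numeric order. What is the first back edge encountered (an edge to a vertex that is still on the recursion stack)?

1->3

DFS from 3 (visiting neighbors in alphabetical/numeric order); mark gray on enter, black on exit:
3 gray
  9 gray
    1 gray
      1→3: 3 is gray → back edge
First back edge: 1 → 3.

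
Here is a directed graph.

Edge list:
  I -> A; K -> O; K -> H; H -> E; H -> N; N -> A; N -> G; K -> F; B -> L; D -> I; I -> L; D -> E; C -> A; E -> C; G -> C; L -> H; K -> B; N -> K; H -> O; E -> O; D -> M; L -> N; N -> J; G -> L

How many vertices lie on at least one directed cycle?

6

A vertex is on a directed cycle iff it belongs to a strongly connected component of size ≥ 2 (or has a self-loop).
The vertices on cycles are {B, G, H, K, L, N} — 6 in total.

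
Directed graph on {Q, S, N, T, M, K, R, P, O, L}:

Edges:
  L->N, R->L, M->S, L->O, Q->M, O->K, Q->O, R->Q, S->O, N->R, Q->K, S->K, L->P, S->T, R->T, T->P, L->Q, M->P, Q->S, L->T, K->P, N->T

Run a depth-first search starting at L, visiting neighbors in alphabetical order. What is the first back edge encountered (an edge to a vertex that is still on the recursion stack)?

DFS from L (visiting neighbors in alphabetical order); mark gray on enter, black on exit:
L gray
  N gray
    R gray
      R→L: L is gray → back edge
First back edge: R → L.

R->L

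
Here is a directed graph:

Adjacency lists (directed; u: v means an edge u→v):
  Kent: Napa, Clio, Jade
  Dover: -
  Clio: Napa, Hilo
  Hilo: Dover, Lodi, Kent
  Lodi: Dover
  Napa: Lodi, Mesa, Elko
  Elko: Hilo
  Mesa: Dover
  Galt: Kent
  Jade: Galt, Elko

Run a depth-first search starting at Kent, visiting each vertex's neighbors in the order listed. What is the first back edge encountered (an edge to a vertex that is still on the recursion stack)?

Hilo→Kent

DFS from Kent (visiting each vertex's neighbors in the order listed); mark gray on enter, black on exit:
Kent gray
  Napa gray
    Lodi gray
      Dover gray
      Dover black
    Lodi black
    Mesa gray
      Mesa→Dover: Dover black — skip
    Mesa black
    Elko gray
      Hilo gray
        Hilo→Dover: Dover black — skip
        Hilo→Lodi: Lodi black — skip
        Hilo→Kent: Kent is gray → back edge
First back edge: Hilo → Kent.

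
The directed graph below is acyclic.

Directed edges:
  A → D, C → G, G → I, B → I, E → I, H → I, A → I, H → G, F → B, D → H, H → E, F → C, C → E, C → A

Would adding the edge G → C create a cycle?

Yes

Adding G→C creates a cycle iff C can already reach G.
Path from C: C → G.
So C → … → G → C is a cycle.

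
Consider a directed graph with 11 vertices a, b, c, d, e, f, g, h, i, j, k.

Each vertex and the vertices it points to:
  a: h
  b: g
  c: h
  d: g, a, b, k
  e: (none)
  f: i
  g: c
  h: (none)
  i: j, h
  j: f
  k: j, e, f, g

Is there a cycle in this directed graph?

Yes

DFS with white/gray/black marking, starting from a:
a gray
  h gray
  h black
a black
b gray
  g gray
    c gray
      c→h: h black — skip
    c black
  g black
b black
d gray
  d→g: g black — skip
  d→a: a black — skip
  d→b: b black — skip
  k gray
    j gray
      f gray
        i gray
          i→j: j is gray → back edge
Back edge found, so a cycle exists: j → f → i → j.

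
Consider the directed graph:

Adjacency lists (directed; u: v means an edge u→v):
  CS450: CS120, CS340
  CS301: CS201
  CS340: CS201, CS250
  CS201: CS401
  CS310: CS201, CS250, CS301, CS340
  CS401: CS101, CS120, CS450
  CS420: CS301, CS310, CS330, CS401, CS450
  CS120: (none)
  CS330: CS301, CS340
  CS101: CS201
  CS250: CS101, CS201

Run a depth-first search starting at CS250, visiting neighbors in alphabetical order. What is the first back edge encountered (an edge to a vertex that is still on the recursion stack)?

DFS from CS250 (visiting neighbors in alphabetical order); mark gray on enter, black on exit:
CS250 gray
  CS101 gray
    CS201 gray
      CS401 gray
        CS401→CS101: CS101 is gray → back edge
First back edge: CS401 → CS101.

CS401->CS101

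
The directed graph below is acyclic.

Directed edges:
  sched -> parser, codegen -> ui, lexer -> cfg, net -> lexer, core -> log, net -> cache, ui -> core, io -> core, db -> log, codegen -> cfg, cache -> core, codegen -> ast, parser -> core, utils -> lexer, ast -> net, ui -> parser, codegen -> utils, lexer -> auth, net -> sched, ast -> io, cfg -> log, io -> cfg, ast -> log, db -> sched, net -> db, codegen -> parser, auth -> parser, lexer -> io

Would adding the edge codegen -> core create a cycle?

No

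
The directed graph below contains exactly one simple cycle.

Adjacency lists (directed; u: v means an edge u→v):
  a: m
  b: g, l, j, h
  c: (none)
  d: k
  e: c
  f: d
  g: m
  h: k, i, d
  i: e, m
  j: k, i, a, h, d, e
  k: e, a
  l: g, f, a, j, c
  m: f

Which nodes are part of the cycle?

a, d, f, k, m

DFS with gray/black marking from f:
f gray
  d gray
    k gray
      e gray
        c gray
        c black
      e black
      a gray
        m gray
          m→f: f is gray → back edge
Back edge closes the cycle f → d → k → a → m → f; its vertices are {a, d, f, k, m}.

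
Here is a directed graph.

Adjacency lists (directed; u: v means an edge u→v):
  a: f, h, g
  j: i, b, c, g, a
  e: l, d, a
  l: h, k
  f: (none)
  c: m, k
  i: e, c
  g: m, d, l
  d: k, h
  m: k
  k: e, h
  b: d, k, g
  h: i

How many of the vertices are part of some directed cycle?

10

A vertex is on a directed cycle iff it belongs to a strongly connected component of size ≥ 2 (or has a self-loop).
The vertices on cycles are {a, c, d, e, g, h, i, k, l, m} — 10 in total.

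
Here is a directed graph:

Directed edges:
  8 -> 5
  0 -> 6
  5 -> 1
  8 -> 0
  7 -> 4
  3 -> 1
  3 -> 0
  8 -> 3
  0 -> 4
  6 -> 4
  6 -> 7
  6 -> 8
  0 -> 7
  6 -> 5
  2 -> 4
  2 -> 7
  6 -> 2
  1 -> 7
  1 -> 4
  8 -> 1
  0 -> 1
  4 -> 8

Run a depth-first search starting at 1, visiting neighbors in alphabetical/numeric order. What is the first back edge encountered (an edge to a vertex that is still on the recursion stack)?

0->1

DFS from 1 (visiting neighbors in alphabetical/numeric order); mark gray on enter, black on exit:
1 gray
  4 gray
    8 gray
      0 gray
        0→1: 1 is gray → back edge
First back edge: 0 → 1.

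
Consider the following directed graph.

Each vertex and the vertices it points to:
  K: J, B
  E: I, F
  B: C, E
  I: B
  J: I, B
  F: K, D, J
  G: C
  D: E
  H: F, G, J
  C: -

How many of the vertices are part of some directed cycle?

7

A vertex is on a directed cycle iff it belongs to a strongly connected component of size ≥ 2 (or has a self-loop).
The vertices on cycles are {B, D, E, F, I, J, K} — 7 in total.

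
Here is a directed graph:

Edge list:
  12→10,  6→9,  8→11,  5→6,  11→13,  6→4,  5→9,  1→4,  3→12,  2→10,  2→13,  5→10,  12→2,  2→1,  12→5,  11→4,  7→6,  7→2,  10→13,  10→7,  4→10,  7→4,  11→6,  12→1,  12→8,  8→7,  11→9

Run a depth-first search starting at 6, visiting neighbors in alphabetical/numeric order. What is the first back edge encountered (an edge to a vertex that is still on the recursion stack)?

1→4

DFS from 6 (visiting neighbors in alphabetical/numeric order); mark gray on enter, black on exit:
6 gray
  4 gray
    10 gray
      7 gray
        2 gray
          1 gray
            1→4: 4 is gray → back edge
First back edge: 1 → 4.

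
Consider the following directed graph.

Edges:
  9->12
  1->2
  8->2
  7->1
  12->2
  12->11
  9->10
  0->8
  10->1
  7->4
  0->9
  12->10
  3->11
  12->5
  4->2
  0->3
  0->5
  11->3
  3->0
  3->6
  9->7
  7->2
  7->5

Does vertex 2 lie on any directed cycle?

No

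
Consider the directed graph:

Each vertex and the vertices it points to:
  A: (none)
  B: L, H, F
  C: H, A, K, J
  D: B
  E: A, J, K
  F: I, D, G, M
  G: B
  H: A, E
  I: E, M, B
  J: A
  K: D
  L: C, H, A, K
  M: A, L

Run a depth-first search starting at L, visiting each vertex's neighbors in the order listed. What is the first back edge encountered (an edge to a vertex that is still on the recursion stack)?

B→L

DFS from L (visiting each vertex's neighbors in the order listed); mark gray on enter, black on exit:
L gray
  C gray
    H gray
      A gray
      A black
      E gray
        E→A: A black — skip
        J gray
          J→A: A black — skip
        J black
        K gray
          D gray
            B gray
              B→L: L is gray → back edge
First back edge: B → L.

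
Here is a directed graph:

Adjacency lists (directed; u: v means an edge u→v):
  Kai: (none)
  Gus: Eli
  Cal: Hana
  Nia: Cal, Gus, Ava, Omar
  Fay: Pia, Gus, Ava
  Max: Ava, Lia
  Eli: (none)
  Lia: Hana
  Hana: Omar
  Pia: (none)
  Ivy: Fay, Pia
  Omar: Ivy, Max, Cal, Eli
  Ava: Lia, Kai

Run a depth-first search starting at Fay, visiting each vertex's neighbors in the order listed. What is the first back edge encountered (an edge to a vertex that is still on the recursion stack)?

Ivy→Fay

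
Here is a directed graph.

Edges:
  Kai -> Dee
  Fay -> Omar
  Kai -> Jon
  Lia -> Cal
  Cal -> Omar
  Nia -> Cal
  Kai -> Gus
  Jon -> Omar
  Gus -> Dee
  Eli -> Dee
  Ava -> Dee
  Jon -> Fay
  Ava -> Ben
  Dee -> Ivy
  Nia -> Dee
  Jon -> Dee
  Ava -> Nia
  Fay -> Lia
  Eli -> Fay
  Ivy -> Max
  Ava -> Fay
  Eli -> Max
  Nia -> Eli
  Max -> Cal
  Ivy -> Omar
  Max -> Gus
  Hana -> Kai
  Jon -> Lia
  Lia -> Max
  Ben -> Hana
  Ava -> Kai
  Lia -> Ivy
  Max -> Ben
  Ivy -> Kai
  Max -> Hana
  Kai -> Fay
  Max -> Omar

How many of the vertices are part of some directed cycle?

A vertex is on a directed cycle iff it belongs to a strongly connected component of size ≥ 2 (or has a self-loop).
The vertices on cycles are {Ben, Dee, Fay, Gus, Ivy, Jon, Kai, Lia, Max, Hana} — 10 in total.

10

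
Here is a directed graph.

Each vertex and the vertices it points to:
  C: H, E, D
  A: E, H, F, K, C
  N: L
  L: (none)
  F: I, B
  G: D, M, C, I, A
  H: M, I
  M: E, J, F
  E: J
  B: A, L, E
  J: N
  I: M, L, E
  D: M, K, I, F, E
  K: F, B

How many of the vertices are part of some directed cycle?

A vertex is on a directed cycle iff it belongs to a strongly connected component of size ≥ 2 (or has a self-loop).
The vertices on cycles are {A, B, C, D, F, H, I, K, M} — 9 in total.

9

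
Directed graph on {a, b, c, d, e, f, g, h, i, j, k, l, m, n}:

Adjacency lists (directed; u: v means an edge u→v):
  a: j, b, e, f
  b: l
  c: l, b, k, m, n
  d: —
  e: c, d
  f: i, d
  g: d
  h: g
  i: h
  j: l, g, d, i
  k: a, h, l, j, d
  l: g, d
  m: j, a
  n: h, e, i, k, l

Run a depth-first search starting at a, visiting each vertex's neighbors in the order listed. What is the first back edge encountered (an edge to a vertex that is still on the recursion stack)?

k->a

DFS from a (visiting each vertex's neighbors in the order listed); mark gray on enter, black on exit:
a gray
  j gray
    l gray
      g gray
        d gray
        d black
      g black
      l→d: d black — skip
    l black
    j→g: g black — skip
    j→d: d black — skip
    i gray
      h gray
        h→g: g black — skip
      h black
    i black
  j black
  b gray
    b→l: l black — skip
  b black
  e gray
    c gray
      c→l: l black — skip
      c→b: b black — skip
      k gray
        k→a: a is gray → back edge
First back edge: k → a.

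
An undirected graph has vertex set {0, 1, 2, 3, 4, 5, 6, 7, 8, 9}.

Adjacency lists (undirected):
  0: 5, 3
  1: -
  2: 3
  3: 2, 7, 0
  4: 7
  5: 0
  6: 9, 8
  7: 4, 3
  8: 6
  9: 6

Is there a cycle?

No

DFS, tracking each vertex's parent; an edge to a visited non-parent vertex closes a cycle.
Start from 0:
visit 0 (parent –)
  visit 5 (parent 0)
    5–0: parent, skip
  visit 3 (parent 0)
    visit 2 (parent 3)
      2–3: parent, skip
    visit 7 (parent 3)
      visit 4 (parent 7)
        4–7: parent, skip
      7–3: parent, skip
    3–0: parent, skip
visit 1 (parent –)
visit 6 (parent –)
  visit 9 (parent 6)
    9–6: parent, skip
  visit 8 (parent 6)
    8–6: parent, skip
No non-parent visited neighbor found — the graph is a forest.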